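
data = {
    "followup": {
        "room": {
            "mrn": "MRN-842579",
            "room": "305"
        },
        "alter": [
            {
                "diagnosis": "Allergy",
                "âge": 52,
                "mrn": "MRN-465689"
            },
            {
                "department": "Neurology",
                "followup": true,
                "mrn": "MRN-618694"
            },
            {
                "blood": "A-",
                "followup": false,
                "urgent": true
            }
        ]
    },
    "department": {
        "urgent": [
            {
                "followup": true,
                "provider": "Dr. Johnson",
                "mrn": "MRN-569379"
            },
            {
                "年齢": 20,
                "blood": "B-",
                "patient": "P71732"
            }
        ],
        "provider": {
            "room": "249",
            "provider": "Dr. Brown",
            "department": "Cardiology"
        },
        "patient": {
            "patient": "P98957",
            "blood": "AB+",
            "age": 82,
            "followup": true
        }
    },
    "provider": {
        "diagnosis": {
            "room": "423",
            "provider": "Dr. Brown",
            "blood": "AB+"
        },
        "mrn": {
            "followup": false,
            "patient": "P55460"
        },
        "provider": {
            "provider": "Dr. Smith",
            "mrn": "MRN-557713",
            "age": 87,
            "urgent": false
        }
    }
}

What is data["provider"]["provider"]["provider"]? "Dr. Smith"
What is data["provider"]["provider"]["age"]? 87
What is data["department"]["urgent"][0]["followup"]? True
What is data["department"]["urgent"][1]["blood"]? "B-"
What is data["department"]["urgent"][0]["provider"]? "Dr. Johnson"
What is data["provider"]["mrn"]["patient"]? "P55460"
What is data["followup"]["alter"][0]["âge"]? 52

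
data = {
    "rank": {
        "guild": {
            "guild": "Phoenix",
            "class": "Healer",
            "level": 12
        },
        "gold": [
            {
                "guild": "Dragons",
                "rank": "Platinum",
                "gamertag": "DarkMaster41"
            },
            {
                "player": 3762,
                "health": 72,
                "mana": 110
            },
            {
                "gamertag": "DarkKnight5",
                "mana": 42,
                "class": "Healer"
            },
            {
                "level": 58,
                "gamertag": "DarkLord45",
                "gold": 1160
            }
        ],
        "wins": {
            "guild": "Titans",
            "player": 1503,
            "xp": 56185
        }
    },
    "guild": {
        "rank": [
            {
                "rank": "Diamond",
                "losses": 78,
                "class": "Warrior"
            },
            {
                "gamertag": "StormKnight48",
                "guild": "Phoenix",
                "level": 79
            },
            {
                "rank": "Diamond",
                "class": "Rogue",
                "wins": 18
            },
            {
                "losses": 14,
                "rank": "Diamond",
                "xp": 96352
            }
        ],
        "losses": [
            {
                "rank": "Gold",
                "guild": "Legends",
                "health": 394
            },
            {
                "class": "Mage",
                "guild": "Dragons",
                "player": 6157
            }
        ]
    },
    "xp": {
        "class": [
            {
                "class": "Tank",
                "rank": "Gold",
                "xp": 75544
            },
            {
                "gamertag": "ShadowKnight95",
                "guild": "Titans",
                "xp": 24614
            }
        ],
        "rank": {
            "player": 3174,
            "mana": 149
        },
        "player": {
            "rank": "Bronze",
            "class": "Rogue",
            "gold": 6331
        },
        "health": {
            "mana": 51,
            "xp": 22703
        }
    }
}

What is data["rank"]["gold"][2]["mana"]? 42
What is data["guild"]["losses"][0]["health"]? 394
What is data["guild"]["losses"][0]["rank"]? "Gold"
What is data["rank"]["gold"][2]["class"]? "Healer"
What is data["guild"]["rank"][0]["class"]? "Warrior"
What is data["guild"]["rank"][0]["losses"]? 78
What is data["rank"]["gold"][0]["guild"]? "Dragons"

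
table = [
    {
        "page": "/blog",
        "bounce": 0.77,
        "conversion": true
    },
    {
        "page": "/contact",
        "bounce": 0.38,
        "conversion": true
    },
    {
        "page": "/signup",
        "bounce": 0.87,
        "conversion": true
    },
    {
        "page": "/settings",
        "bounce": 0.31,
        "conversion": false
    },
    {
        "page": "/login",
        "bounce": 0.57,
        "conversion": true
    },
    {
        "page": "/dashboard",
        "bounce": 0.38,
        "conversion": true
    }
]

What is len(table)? 6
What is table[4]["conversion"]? True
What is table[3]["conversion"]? False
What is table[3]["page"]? "/settings"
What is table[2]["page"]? "/signup"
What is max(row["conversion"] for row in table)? True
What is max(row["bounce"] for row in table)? 0.87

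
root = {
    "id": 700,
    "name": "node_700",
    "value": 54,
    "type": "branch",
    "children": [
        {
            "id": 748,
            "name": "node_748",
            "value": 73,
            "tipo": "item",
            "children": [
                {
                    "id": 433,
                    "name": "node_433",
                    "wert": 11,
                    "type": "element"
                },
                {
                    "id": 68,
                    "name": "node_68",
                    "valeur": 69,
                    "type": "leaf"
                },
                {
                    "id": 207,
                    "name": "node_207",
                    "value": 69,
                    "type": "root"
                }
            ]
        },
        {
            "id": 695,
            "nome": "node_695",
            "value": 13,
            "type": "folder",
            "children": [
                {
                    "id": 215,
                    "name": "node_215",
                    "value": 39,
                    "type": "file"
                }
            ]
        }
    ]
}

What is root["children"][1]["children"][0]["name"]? "node_215"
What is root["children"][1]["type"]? "folder"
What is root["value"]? 54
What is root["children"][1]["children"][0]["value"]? 39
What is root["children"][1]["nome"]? "node_695"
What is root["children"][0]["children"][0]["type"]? "element"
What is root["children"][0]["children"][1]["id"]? 68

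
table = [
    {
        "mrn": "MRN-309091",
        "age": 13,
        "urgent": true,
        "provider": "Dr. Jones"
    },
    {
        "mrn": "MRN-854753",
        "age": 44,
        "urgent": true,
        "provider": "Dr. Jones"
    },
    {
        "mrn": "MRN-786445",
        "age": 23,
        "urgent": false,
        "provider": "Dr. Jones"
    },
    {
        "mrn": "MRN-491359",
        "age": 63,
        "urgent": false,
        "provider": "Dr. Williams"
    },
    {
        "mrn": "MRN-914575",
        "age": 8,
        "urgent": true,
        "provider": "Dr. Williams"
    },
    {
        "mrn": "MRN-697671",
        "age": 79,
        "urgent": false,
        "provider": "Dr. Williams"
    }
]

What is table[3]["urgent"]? False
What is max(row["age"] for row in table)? 79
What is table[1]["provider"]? "Dr. Jones"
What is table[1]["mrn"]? "MRN-854753"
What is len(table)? 6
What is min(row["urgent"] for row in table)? False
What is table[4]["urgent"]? True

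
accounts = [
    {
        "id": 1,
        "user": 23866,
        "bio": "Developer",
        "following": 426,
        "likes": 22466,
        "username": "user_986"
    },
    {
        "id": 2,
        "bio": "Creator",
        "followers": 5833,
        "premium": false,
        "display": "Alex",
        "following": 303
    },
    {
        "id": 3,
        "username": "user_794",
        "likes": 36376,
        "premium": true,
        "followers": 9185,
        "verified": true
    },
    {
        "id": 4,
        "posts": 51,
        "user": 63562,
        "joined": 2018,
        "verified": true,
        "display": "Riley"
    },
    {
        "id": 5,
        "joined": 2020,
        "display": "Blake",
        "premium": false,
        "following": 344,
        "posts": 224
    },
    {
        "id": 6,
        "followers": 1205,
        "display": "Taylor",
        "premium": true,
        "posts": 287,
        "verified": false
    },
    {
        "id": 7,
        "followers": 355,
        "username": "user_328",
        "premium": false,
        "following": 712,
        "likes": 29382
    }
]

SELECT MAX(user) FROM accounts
63562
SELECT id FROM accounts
[1, 2, 3, 4, 5, 6, 7]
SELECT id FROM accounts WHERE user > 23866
[4]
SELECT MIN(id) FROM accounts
1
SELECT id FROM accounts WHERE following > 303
[1, 5, 7]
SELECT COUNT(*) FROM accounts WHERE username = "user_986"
1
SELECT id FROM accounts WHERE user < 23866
[]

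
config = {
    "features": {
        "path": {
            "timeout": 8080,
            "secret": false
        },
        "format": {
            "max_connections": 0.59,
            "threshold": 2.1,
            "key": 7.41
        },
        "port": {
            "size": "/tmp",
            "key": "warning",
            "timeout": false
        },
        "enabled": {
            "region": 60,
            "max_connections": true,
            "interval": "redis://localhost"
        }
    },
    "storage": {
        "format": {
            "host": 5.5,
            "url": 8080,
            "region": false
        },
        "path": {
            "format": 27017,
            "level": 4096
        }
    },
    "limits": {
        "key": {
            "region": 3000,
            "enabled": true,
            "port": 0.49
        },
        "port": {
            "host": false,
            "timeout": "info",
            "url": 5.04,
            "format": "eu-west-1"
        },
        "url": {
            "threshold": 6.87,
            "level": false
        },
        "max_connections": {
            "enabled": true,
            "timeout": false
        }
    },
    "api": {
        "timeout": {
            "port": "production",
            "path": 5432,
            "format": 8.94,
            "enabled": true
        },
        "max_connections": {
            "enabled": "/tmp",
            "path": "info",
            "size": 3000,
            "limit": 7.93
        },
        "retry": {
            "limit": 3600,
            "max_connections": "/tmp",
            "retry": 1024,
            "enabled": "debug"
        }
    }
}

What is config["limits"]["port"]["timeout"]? "info"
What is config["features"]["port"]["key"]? "warning"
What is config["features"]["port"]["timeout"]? False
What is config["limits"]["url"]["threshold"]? 6.87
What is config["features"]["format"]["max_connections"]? 0.59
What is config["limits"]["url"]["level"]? False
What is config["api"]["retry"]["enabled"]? "debug"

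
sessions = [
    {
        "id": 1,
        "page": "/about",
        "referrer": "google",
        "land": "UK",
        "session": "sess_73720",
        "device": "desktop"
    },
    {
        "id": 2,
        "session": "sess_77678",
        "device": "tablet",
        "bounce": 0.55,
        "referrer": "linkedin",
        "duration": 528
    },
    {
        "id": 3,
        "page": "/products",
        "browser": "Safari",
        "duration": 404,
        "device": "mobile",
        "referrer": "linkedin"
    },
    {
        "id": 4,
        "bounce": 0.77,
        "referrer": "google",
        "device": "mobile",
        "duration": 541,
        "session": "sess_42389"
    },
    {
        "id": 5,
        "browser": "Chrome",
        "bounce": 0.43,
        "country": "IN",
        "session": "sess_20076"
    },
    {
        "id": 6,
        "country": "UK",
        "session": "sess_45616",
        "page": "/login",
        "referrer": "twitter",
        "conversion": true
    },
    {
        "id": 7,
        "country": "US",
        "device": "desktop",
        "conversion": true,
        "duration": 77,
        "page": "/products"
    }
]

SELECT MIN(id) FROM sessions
1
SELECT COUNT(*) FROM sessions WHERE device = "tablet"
1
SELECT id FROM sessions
[1, 2, 3, 4, 5, 6, 7]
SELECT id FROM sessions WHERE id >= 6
[6, 7]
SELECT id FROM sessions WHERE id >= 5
[5, 6, 7]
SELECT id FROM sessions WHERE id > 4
[5, 6, 7]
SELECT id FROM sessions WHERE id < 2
[1]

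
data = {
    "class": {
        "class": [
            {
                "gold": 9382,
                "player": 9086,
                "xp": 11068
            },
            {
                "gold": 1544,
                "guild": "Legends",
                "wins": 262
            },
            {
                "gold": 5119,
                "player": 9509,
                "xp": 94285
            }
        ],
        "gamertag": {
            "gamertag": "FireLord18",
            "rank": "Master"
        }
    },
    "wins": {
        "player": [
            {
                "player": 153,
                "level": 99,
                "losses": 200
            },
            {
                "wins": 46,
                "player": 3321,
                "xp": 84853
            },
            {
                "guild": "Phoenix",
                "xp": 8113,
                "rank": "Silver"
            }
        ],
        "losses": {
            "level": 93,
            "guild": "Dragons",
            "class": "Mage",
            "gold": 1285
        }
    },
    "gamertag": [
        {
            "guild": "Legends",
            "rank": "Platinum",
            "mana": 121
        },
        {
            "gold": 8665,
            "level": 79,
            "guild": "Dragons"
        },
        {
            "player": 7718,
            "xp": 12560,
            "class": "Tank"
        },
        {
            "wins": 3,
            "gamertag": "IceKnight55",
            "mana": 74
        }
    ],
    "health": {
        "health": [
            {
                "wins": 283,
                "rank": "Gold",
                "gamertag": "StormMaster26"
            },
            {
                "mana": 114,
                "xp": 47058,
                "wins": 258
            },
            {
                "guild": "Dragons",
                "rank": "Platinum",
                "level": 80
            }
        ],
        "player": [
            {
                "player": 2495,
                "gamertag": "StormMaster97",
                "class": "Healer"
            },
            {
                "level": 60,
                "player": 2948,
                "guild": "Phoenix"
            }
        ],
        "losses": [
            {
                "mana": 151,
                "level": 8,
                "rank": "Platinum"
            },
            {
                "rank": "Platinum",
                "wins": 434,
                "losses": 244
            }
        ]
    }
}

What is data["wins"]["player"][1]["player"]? 3321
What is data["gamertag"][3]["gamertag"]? "IceKnight55"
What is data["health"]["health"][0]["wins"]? 283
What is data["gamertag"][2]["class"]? "Tank"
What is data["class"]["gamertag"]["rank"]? "Master"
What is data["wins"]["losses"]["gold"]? 1285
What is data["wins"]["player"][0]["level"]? 99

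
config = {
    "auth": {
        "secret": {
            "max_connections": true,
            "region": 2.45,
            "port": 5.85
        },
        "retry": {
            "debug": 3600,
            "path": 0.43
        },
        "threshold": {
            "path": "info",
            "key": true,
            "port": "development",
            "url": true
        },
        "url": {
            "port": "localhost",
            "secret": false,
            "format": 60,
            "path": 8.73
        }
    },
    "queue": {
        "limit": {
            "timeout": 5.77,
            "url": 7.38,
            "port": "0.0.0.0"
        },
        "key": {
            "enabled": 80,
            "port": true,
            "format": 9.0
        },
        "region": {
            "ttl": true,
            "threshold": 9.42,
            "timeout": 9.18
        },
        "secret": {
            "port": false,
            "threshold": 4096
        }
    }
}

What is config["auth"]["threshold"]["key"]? True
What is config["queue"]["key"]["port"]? True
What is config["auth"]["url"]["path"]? 8.73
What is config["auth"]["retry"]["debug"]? 3600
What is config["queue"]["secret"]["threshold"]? 4096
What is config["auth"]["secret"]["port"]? 5.85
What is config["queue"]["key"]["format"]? 9.0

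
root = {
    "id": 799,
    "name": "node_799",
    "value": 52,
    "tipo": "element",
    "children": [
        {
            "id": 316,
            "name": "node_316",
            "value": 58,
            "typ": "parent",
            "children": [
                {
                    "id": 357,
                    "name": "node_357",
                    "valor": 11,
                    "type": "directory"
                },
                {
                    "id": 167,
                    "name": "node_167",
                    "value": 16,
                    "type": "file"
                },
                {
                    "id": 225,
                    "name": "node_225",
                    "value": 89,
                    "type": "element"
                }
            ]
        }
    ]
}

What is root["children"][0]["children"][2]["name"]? "node_225"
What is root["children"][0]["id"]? 316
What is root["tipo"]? "element"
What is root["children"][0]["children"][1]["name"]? "node_167"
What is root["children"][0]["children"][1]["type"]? "file"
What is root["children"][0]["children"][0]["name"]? "node_357"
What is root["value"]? 52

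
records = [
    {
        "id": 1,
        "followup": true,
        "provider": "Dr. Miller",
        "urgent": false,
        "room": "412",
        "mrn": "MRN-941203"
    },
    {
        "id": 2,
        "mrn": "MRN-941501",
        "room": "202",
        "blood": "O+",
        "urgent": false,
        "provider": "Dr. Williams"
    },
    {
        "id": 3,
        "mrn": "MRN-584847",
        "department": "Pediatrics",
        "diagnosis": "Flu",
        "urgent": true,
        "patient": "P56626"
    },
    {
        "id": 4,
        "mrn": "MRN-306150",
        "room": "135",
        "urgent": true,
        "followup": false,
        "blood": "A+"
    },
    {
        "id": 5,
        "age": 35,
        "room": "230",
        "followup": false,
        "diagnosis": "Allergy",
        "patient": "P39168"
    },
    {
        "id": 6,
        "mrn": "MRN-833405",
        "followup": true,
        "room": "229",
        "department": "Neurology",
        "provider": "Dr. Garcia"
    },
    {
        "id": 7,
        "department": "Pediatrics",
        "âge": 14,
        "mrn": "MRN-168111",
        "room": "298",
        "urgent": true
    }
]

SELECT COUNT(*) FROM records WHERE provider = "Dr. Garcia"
1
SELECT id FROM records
[1, 2, 3, 4, 5, 6, 7]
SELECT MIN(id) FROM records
1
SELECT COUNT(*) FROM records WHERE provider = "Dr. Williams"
1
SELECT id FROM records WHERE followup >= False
[1, 4, 5, 6]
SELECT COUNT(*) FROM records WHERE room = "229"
1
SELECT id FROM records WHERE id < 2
[1]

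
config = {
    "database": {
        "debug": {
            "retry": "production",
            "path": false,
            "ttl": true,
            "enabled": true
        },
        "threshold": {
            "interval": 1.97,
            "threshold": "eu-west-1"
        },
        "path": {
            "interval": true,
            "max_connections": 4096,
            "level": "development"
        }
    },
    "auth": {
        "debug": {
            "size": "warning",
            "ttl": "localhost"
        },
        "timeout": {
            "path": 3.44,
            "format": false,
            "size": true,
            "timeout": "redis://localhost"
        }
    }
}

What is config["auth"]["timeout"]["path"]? 3.44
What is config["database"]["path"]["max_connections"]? 4096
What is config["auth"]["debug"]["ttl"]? "localhost"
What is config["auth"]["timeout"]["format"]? False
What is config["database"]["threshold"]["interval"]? 1.97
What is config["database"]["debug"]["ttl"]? True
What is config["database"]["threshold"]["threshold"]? "eu-west-1"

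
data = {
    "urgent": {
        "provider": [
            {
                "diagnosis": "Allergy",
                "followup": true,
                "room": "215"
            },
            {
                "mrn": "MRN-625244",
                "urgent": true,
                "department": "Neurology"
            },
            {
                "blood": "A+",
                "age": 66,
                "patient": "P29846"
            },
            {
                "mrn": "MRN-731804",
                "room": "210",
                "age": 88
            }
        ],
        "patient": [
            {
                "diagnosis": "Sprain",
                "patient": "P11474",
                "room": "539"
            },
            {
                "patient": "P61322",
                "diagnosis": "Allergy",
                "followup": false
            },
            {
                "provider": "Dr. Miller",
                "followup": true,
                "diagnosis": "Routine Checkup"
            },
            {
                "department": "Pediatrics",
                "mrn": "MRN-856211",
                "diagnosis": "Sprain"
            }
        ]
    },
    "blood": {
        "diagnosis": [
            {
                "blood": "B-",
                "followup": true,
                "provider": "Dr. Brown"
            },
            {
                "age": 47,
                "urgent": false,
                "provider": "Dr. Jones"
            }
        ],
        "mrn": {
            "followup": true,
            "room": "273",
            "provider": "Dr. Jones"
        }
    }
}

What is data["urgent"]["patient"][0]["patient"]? "P11474"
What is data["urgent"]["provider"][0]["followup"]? True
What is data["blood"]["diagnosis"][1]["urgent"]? False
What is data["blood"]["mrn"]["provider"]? "Dr. Jones"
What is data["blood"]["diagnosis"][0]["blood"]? "B-"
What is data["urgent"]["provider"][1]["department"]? "Neurology"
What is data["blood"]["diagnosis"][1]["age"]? 47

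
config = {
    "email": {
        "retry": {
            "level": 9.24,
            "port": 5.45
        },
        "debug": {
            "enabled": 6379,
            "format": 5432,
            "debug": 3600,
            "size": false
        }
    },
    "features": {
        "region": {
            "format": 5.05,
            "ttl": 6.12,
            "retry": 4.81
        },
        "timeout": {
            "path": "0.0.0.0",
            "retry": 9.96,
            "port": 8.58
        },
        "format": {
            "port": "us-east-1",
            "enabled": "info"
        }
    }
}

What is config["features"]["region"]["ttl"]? 6.12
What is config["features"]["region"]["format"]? 5.05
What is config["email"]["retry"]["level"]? 9.24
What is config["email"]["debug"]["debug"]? 3600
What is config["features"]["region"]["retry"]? 4.81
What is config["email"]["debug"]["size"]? False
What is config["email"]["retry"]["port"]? 5.45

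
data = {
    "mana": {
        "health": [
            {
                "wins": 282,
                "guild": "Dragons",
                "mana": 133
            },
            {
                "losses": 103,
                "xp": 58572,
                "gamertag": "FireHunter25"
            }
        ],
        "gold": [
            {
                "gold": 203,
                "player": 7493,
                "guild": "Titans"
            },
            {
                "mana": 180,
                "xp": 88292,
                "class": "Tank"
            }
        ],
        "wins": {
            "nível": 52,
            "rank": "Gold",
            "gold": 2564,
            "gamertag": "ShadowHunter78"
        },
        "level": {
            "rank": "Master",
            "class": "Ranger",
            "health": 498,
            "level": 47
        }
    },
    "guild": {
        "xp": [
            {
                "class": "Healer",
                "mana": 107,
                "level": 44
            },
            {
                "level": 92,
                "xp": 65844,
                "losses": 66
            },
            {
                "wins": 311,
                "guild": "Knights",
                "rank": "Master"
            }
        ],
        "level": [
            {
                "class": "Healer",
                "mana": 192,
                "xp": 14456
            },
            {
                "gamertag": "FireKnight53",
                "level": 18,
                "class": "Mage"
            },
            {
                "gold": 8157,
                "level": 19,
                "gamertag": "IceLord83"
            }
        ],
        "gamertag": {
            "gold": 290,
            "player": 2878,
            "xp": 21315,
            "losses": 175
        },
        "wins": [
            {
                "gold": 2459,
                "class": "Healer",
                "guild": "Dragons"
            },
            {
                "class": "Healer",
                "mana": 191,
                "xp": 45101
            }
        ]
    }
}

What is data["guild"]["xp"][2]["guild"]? "Knights"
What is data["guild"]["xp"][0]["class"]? "Healer"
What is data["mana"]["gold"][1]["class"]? "Tank"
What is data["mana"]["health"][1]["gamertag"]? "FireHunter25"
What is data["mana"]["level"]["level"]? 47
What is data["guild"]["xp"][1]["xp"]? 65844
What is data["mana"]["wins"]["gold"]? 2564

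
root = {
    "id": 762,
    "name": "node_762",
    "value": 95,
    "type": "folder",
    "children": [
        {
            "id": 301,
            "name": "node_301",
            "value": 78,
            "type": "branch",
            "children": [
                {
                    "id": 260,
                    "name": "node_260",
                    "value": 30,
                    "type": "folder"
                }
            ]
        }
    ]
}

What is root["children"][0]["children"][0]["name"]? "node_260"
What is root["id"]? 762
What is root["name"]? "node_762"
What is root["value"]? 95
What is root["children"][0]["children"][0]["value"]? 30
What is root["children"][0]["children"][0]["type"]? "folder"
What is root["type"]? "folder"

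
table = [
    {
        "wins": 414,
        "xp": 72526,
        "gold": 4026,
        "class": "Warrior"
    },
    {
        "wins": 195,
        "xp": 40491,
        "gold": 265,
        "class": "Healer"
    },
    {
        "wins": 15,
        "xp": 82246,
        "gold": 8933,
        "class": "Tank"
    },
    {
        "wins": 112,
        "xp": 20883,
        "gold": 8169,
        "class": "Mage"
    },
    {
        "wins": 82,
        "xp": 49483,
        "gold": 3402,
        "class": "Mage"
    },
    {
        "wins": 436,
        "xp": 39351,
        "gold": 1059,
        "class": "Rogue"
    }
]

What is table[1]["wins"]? 195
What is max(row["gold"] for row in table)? 8933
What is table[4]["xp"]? 49483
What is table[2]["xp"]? 82246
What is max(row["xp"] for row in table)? 82246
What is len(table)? 6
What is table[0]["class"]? "Warrior"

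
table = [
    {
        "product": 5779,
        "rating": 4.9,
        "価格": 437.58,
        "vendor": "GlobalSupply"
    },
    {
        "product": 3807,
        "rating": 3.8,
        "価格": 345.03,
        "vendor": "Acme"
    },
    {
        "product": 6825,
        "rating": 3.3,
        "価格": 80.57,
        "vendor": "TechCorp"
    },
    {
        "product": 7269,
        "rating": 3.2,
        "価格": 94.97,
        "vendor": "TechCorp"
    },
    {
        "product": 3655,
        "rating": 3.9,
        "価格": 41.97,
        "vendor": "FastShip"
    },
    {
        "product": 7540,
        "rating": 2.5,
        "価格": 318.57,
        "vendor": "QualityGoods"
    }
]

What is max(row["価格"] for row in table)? 437.58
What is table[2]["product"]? 6825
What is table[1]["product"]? 3807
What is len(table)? 6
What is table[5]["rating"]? 2.5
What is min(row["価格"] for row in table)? 41.97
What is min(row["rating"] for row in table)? 2.5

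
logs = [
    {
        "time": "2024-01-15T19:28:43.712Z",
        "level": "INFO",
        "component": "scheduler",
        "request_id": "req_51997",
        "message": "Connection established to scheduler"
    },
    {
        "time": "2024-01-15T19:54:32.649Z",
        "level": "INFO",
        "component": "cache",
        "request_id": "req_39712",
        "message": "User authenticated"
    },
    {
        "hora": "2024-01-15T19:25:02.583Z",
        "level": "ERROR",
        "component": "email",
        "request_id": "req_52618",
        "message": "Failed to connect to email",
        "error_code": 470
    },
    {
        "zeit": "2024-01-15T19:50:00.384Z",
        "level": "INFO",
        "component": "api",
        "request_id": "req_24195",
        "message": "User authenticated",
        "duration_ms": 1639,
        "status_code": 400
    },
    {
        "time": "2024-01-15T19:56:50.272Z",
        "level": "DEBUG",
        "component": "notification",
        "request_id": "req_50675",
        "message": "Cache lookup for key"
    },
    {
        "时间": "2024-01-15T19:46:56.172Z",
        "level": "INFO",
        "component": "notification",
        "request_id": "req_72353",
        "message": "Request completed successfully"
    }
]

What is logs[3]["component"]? "api"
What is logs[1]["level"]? "INFO"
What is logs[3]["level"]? "INFO"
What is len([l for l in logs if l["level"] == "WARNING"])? 0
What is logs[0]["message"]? "Connection established to scheduler"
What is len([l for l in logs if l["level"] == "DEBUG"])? 1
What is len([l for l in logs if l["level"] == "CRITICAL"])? 0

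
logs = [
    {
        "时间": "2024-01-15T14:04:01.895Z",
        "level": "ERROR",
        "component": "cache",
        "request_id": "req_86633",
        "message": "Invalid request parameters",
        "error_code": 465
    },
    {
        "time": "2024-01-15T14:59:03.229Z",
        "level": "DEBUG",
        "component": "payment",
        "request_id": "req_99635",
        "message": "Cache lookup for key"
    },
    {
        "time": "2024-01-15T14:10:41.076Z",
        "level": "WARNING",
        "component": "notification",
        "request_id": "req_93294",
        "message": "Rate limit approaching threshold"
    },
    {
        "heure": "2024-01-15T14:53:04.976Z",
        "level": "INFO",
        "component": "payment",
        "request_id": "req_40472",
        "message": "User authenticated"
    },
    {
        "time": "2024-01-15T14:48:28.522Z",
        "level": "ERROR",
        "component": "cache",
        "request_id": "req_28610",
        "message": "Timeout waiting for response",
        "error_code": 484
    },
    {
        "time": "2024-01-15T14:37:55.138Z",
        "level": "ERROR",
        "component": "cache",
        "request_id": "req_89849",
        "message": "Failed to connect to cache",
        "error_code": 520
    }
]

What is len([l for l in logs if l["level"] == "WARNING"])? 1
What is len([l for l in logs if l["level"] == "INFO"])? 1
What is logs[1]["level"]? "DEBUG"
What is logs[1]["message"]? "Cache lookup for key"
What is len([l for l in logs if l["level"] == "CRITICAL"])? 0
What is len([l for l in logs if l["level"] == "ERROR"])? 3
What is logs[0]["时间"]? "2024-01-15T14:04:01.895Z"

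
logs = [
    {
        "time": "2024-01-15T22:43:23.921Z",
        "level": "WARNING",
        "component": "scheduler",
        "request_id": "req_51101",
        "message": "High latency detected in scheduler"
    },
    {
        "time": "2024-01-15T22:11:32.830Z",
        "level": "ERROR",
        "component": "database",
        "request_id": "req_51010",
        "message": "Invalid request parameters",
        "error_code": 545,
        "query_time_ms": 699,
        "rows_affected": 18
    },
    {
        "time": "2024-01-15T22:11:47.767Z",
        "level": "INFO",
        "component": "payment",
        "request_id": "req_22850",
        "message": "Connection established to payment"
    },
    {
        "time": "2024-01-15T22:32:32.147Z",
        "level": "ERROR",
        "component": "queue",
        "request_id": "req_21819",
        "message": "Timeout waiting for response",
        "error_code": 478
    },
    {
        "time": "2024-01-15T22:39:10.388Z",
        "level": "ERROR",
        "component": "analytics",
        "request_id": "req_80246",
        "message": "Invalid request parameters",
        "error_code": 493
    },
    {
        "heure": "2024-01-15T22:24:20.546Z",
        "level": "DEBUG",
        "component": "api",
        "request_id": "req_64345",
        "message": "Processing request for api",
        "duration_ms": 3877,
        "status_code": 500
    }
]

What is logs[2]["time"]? "2024-01-15T22:11:47.767Z"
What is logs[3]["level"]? "ERROR"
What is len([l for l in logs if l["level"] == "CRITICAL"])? 0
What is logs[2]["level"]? "INFO"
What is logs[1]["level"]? "ERROR"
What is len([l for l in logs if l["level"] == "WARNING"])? 1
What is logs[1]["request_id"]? "req_51010"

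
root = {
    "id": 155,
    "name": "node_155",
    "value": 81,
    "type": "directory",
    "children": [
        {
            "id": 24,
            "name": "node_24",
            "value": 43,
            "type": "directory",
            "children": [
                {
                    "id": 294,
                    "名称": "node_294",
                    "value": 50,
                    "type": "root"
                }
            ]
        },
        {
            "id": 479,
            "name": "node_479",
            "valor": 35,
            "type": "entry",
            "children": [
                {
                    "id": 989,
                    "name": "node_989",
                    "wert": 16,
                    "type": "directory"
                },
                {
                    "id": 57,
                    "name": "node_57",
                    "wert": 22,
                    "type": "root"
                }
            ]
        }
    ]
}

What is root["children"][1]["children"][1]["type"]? "root"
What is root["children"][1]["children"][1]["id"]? 57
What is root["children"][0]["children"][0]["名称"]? "node_294"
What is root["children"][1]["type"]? "entry"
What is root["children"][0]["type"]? "directory"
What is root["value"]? 81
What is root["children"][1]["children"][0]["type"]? "directory"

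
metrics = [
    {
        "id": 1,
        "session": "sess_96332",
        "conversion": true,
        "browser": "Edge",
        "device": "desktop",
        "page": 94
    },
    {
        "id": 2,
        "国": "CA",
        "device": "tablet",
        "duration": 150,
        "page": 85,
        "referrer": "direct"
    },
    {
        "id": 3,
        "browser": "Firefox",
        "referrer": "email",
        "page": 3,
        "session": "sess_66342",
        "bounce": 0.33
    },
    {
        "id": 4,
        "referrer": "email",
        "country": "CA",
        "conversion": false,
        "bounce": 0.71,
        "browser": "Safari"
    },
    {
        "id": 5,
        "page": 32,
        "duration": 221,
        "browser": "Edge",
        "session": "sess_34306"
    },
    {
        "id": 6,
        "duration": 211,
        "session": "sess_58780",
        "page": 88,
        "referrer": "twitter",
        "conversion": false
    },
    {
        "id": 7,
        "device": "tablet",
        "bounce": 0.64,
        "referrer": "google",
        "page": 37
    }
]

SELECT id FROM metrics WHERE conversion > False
[1]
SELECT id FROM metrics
[1, 2, 3, 4, 5, 6, 7]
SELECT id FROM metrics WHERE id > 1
[2, 3, 4, 5, 6, 7]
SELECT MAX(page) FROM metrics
94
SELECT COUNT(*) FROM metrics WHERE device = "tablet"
2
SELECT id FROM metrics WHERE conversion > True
[]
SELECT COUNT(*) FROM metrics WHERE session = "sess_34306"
1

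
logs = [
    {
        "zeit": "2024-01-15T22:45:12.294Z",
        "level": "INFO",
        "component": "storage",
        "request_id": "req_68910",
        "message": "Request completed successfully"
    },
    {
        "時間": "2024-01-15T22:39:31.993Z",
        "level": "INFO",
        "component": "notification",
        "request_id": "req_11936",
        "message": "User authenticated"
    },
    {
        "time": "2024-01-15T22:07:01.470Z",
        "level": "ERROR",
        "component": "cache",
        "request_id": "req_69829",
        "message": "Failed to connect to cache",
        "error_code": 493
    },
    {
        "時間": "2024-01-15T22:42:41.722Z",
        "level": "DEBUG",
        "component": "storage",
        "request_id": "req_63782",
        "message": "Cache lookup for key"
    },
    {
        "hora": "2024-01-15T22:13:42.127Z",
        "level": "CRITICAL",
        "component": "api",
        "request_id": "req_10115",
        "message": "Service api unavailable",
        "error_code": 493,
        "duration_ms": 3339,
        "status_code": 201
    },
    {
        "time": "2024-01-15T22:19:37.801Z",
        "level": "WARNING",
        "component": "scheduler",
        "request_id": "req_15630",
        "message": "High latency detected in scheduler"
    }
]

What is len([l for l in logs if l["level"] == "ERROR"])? 1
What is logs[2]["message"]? "Failed to connect to cache"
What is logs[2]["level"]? "ERROR"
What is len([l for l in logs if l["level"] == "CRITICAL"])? 1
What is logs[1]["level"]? "INFO"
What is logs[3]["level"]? "DEBUG"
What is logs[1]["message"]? "User authenticated"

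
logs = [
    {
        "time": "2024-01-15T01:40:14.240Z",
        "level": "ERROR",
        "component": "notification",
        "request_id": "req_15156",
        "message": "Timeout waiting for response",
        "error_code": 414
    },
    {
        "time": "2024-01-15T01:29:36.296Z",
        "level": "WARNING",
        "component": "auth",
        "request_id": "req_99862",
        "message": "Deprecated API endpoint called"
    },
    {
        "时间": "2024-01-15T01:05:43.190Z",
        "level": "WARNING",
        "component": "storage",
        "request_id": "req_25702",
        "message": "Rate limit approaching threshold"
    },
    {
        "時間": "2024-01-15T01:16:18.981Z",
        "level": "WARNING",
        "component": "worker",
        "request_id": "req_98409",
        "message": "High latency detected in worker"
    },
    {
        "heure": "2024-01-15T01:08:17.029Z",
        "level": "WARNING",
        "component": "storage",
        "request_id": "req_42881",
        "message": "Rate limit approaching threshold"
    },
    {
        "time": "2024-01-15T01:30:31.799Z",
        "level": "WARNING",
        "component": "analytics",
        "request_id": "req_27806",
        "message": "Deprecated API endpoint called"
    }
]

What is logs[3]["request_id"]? "req_98409"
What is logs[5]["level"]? "WARNING"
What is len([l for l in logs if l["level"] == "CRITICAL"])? 0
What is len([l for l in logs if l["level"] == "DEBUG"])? 0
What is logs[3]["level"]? "WARNING"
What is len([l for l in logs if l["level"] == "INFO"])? 0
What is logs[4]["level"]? "WARNING"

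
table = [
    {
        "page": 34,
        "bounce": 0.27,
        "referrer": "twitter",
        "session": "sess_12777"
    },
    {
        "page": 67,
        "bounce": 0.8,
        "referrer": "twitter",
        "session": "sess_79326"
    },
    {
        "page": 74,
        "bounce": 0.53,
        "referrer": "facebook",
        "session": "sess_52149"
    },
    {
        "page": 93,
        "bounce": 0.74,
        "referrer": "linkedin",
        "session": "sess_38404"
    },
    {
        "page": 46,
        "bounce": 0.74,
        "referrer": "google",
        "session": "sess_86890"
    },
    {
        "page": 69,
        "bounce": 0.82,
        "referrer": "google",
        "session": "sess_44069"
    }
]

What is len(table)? 6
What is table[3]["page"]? 93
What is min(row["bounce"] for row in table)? 0.27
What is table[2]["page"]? 74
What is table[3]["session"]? "sess_38404"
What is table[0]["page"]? 34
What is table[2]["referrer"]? "facebook"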